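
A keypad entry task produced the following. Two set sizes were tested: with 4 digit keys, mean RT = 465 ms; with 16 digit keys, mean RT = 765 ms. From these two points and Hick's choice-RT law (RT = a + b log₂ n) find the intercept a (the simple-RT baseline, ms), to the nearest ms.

165 ms

b = (RT₂ − RT₁)/(log₂ n₂ − log₂ n₁) = (765 − 465)/(4 − 2) = 150 ms/bit.
a = RT₁ − b·log₂ n₁ = 465 − 150 × 2 = 165.000 ms.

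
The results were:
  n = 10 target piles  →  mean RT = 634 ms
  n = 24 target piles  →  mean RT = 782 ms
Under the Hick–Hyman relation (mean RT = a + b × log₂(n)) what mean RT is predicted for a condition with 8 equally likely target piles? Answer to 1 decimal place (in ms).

Solve the two-equation system in a and b:
  b = (782 − 634) / (log₂ 24 − log₂ 10) = 148 / (4.5850 − 3.3219) = 117.178 ms/bit
  a = 634 − 117.178 × 3.3219 = 244.743 ms
Then RT(8) = 244.743 + 117.178 × log₂ 8 = 244.743 + 117.178 × 3 ≈ 596.277 ms.

596.3 ms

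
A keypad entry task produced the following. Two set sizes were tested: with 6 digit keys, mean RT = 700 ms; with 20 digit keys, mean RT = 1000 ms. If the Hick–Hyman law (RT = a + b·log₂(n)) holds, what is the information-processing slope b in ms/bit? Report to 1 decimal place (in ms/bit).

172.7 ms/bit

b = (RT₂ − RT₁)/(log₂ n₂ − log₂ n₁) = (1000 − 700)/(4.3219 − 2.5850) = 172.715 ms/bit.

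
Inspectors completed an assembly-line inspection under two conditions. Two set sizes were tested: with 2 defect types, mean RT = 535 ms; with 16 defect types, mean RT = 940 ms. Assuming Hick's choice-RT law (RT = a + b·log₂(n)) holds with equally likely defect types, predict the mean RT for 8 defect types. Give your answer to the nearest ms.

With log₂ n on the abscissa the relation is linear; from the two conditions:
  b = (940 − 535) / (log₂ 16 − log₂ 2) = 405 / (4 − 1) = 135 ms/bit
  a = 535 − 135 × 1 = 400 ms
Then RT(8) = 400 + 135 × log₂ 8 = 400 + 135 × 3 ≈ 805.000 ms.

805 ms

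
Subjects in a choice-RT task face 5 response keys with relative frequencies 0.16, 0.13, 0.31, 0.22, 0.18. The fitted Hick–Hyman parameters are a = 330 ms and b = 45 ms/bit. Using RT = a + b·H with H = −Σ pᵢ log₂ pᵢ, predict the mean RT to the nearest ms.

431 ms

H = 0.16·log₂(1/0.16) + 0.13·log₂(1/0.13) + 0.31·log₂(1/0.31) + 0.22·log₂(1/0.22) + 0.18·log₂(1/0.18) = 2.2553 bits.
RT = 330 + 45 × 2.2553 = 431.49 ms.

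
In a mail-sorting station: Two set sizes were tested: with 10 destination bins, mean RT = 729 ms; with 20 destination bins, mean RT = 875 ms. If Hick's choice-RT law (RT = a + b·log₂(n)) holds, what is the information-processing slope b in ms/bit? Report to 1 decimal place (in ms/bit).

Slope: b = (875 − 729) / (log₂ 20 − log₂ 10) = 146/1.0000 = 146.000 ms/bit.

146.0 ms/bit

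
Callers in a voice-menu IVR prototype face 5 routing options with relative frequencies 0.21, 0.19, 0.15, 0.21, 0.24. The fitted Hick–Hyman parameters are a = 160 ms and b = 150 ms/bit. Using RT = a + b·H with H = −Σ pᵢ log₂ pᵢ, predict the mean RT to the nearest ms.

506 ms

H = 0.21·log₂(1/0.21) + 0.19·log₂(1/0.19) + 0.15·log₂(1/0.15) + 0.21·log₂(1/0.21) + 0.24·log₂(1/0.24) = 2.3056 bits.
RT = 160 + 150 × 2.3056 = 505.83 ms.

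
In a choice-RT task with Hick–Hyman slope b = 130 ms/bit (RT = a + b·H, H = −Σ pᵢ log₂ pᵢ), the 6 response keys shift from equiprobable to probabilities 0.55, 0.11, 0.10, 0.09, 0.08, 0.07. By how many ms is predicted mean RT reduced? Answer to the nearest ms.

72 ms

Equiprobable entropy H₀ = log₂ 6 = 2.5850 bits.
Skewed entropy H = −Σ pᵢ log₂ pᵢ = 2.0296 bits.
ΔRT = b·(H₀ − H) = 130 × 0.5554 = 72.20 ms.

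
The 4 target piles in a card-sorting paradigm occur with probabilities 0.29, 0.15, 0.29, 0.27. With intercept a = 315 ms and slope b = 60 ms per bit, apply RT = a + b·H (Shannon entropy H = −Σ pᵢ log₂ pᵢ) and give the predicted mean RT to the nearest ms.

432 ms

H = 0.29·log₂(1/0.29) + 0.15·log₂(1/0.15) + 0.29·log₂(1/0.29) + 0.27·log₂(1/0.27) = 1.9564 bits.
RT = 315 + 60 × 1.9564 = 432.38 ms.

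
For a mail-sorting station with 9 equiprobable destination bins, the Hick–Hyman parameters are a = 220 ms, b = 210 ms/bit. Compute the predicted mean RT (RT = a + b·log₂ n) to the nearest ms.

log₂(9) = 3.1699 bits, so RT = 220 + 210 × 3.1699 ≈ 885.684 ms.

886 ms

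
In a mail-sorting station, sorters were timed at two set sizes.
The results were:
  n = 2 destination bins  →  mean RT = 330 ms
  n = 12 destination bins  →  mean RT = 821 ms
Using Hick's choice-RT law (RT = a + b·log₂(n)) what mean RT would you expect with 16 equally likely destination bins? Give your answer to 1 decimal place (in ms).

899.8 ms

Fit slope and intercept:
  b = (821 − 330) / (log₂ 12 − log₂ 2) = 491 / (3.5850 − 1) = 189.945 ms/bit
  a = 330 − 189.945 × 1 = 140.055 ms
Then RT(16) = 140.055 + 189.945 × log₂ 16 = 140.055 + 189.945 × 4 ≈ 899.834 ms.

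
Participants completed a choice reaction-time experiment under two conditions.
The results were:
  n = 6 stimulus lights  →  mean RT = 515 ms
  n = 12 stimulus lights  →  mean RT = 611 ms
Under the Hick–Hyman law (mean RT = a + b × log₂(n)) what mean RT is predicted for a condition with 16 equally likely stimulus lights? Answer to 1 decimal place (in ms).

650.8 ms

Fit slope and intercept:
  b = (611 − 515) / (log₂ 12 − log₂ 6) = 96 / (3.5850 − 2.5850) = 96.000 ms/bit
  a = 515 − 96.000 × 2.5850 = 266.844 ms
Then RT(16) = 266.844 + 96.000 × log₂ 16 = 266.844 + 96.000 × 4 ≈ 650.844 ms.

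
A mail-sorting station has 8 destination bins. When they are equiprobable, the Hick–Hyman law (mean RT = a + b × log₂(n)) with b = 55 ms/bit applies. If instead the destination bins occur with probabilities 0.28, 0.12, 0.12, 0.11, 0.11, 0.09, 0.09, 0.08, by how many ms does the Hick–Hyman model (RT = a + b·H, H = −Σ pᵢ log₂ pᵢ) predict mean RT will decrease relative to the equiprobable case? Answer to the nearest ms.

7 ms

The RT saving is b·ΔH. Equiprobable H₀ = log₂(8) = 3.0000 bits; with the given probabilities H = 2.8657 bits.
b·(H₀ − H) = 55 × (3.0000 − 2.8657) = 7.38 ms.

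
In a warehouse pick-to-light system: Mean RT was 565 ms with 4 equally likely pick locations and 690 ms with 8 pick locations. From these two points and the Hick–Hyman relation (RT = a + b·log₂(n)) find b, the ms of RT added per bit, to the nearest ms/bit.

125 ms/bit

Slope: b = (690 − 565) / (log₂ 8 − log₂ 4) = 125/1.0000 = 125 ms/bit.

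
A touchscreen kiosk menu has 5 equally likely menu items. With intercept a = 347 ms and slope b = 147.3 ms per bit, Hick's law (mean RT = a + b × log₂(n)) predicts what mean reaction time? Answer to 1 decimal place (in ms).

689.0 ms

log₂(5) = 2.3219 bits, so RT = 347 + 147.3 × 2.3219 ≈ 689.020 ms.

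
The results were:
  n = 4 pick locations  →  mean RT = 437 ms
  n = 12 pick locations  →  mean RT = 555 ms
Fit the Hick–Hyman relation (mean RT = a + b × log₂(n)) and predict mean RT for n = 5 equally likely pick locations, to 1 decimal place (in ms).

With log₂ n on the abscissa the relation is linear; from the two conditions:
  b = (555 − 437) / (log₂ 12 − log₂ 4) = 118 / (3.5850 − 2) = 74.450 ms/bit
  a = 437 − 74.450 × 2 = 288.101 ms
Then RT(5) = 288.101 + 74.450 × log₂ 5 = 288.101 + 74.450 × 2.3219 ≈ 460.967 ms.

461.0 ms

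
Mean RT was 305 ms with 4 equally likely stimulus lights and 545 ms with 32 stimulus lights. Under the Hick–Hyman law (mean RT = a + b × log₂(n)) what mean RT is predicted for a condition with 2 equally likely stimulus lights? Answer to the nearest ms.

Solve the two-equation system in a and b:
  b = (545 − 305) / (log₂ 32 − log₂ 4) = 240 / (5 − 2) = 80 ms/bit
  a = 305 − 80 × 2 = 145 ms
Then RT(2) = 145 + 80 × log₂ 2 = 145 + 80 × 1 ≈ 225.000 ms.

225 ms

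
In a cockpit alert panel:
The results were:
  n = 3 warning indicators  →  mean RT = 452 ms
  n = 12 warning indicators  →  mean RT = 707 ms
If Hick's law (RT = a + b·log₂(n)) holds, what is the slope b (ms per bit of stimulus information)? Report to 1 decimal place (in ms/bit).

The slope on a log₂ axis is (707 − 452) / (3.5850 − 1.5850) = 127.500 ms/bit.

127.5 ms/bit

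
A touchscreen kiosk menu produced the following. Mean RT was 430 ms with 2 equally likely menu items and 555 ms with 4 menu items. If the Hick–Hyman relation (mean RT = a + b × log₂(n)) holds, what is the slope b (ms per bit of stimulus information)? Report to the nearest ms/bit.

125 ms/bit

Slope: b = (555 − 430) / (log₂ 4 − log₂ 2) = 125/1.0000 = 125 ms/bit.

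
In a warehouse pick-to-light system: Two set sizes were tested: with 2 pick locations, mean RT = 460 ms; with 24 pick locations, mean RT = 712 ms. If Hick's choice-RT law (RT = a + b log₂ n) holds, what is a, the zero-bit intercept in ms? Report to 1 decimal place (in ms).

The slope on a log₂ axis is (712 − 460) / (4.5850 − 1) = 70.294 ms/bit.
Intercept: a = 460 − 70.294·log₂(2) = 389.706 ms.

389.7 ms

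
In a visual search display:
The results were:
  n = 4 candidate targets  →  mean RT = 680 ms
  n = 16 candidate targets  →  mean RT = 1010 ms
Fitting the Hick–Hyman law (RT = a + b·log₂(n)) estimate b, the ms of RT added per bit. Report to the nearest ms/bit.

Slope: b = (1010 − 680) / (log₂ 16 − log₂ 4) = 330/2.0000 = 165 ms/bit.

165 ms/bit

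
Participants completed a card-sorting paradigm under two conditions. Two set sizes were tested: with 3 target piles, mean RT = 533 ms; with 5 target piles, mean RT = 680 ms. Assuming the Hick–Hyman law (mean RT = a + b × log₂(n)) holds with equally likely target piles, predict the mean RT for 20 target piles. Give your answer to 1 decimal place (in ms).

1078.9 ms

With log₂ n on the abscissa the relation is linear; from the two conditions:
  b = (680 − 533) / (log₂ 5 − log₂ 3) = 147 / (2.3219 − 1.5850) = 199.467 ms/bit
  a = 533 − 199.467 × 1.5850 = 216.853 ms
Then RT(20) = 216.853 + 199.467 × log₂ 20 = 216.853 + 199.467 × 4.3219 ≈ 1078.933 ms.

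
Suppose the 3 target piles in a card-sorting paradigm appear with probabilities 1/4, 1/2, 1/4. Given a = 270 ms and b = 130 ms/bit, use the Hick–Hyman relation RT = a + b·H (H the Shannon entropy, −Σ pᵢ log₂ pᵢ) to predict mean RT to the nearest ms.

H = −Σ pᵢ log₂ pᵢ = 0.25·2 + 0.5·1 + 0.25·2 = 1.500 bits.
RT = 270 + 130 × 1.500 = 465.00 ms.

465 ms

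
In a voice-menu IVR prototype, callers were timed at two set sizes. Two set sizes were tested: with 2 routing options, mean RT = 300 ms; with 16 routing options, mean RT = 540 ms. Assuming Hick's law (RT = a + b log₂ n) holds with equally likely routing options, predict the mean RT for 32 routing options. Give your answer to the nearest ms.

620 ms

With log₂ n on the abscissa the relation is linear; from the two conditions:
  b = (540 − 300) / (log₂ 16 − log₂ 2) = 240 / (4 − 1) = 80 ms/bit
  a = 300 − 80 × 1 = 220 ms
Then RT(32) = 220 + 80 × log₂ 32 = 220 + 80 × 5 ≈ 620.000 ms.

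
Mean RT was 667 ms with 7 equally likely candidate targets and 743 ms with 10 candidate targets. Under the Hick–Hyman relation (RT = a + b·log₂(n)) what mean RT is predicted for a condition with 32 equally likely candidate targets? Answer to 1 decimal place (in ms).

990.8 ms

Solve the two-equation system in a and b:
  b = (743 − 667) / (log₂ 10 − log₂ 7) = 76 / (3.3219 − 2.8074) = 147.695 ms/bit
  a = 667 − 147.695 × 2.8074 = 252.367 ms
Then RT(32) = 252.367 + 147.695 × log₂ 32 = 252.367 + 147.695 × 5 ≈ 990.843 ms.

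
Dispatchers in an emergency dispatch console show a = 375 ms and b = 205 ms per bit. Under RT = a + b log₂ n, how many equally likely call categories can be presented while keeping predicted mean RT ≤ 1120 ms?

12

Information budget: (1120 − 375)/205 = 3.6341 bits, so n ≤ 2^3.6341 = 12.416 → at most 12.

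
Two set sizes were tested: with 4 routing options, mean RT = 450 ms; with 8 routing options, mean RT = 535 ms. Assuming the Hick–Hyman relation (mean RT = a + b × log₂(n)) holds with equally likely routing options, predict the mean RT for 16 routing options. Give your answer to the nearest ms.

620 ms

Solve the two-equation system in a and b:
  b = (535 − 450) / (log₂ 8 − log₂ 4) = 85 / (3 − 2) = 85 ms/bit
  a = 450 − 85 × 2 = 280 ms
Then RT(16) = 280 + 85 × log₂ 16 = 280 + 85 × 4 ≈ 620.000 ms.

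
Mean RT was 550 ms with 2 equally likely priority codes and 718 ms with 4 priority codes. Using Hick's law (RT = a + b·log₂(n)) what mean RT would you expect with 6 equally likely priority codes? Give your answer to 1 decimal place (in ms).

RT is linear in log₂ n, so two points fix the line:
  b = (718 − 550) / (log₂ 4 − log₂ 2) = 168 / (2 − 1) = 168.000 ms/bit
  a = 550 − 168.000 × 1 = 382.000 ms
Then RT(6) = 382.000 + 168.000 × log₂ 6 = 382.000 + 168.000 × 2.5850 ≈ 816.274 ms.

816.3 ms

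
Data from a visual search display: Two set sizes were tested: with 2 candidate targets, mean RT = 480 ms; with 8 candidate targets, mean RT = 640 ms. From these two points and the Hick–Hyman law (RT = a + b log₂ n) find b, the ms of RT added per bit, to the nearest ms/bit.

b = (RT₂ − RT₁)/(log₂ n₂ − log₂ n₁) = (640 − 480)/(3 − 1) = 80 ms/bit.

80 ms/bit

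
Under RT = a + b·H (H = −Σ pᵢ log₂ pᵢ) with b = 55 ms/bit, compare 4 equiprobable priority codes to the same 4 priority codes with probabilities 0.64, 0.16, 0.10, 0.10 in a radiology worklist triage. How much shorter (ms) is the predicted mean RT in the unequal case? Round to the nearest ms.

Equiprobable entropy H₀ = log₂ 4 = 2.0000 bits.
Skewed entropy H = −Σ pᵢ log₂ pᵢ = 1.4995 bits.
ΔRT = b·(H₀ − H) = 55 × 0.5005 = 27.53 ms.

28 ms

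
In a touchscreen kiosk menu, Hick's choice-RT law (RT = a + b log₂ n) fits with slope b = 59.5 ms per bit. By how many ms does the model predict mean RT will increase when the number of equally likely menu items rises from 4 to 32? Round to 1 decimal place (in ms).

178.5 ms

The intercept a cancels: ΔRT = b·(log₂ n₂ − log₂ n₁) = b·log₂(n₂/n₁).
log₂(32) − log₂(4) = log₂(32/4) = log₂(8) = 3.
ΔRT = 59.5 × 3.0000 = 178.500 ms.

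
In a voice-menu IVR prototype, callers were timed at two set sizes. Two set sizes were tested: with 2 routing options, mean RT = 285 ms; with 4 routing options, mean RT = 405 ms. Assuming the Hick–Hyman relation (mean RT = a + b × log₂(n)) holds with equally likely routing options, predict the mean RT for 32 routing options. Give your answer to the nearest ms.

Fit slope and intercept:
  b = (405 − 285) / (log₂ 4 − log₂ 2) = 120 / (2 − 1) = 120 ms/bit
  a = 285 − 120 × 1 = 165 ms
Then RT(32) = 165 + 120 × log₂ 32 = 165 + 120 × 5 ≈ 765.000 ms.

765 ms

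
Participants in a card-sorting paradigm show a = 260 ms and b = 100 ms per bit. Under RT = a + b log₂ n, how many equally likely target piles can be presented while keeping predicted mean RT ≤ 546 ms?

7

Set 260 + 100·log₂ n ≤ 546 → log₂ n ≤ (546 − 260)/100 = 2.8600.
So n ≤ 2^2.8600 = 7.260; the largest integer n is 7.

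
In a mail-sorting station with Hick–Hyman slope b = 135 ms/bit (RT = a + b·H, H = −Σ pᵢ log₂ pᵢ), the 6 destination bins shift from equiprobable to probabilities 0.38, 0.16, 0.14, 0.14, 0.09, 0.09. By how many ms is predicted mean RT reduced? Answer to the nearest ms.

The RT saving is b·ΔH. Equiprobable H₀ = log₂(6) = 2.5850 bits; with the given probabilities H = 2.3730 bits.
b·(H₀ − H) = 135 × (2.5850 − 2.3730) = 28.62 ms.

29 ms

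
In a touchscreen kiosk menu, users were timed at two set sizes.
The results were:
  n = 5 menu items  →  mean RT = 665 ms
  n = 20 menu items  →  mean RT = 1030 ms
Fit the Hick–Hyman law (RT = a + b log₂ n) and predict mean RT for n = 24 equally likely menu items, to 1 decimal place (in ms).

With log₂ n on the abscissa the relation is linear; from the two conditions:
  b = (1030 − 665) / (log₂ 20 − log₂ 5) = 365 / (4.3219 − 2.3219) = 182.500 ms/bit
  a = 665 − 182.500 × 2.3219 = 241.248 ms
Then RT(24) = 241.248 + 182.500 × log₂ 24 = 241.248 + 182.500 × 4.5850 ≈ 1078.004 ms.

1078.0 ms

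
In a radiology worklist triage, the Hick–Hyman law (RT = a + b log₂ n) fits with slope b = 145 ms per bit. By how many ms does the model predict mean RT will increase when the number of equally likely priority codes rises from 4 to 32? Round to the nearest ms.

435 ms

ΔRT = (a + b log₂ n₂) − (a + b log₂ n₁) = b·(log₂ n₂ − log₂ n₁).
log₂(32) − log₂(4) = log₂(32/4) = log₂(8) = 3.
ΔRT = 145 × 3.0000 = 435.000 ms.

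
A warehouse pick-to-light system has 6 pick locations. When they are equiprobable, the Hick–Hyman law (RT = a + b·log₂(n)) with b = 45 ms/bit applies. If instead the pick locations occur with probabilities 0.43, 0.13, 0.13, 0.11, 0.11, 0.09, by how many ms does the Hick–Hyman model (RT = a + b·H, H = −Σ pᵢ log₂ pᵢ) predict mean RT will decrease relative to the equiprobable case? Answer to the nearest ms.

Equiprobable entropy H₀ = log₂ 6 = 2.5850 bits.
Skewed entropy H = −Σ pᵢ log₂ pᵢ = 2.3021 bits.
ΔRT = b·(H₀ − H) = 45 × 0.2829 = 12.73 ms.

13 ms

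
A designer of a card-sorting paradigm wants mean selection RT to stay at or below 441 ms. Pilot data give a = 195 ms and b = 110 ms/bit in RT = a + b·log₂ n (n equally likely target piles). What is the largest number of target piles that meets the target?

4

110·log₂ n ≤ 441 − 195 = 246, giving log₂ n ≤ 2.2364 and n ≤ 4.712. The largest whole number is 4.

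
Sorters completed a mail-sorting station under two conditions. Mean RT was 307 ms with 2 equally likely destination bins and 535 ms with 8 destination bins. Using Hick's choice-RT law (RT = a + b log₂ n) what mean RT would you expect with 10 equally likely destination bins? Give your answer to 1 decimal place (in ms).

RT is linear in log₂ n, so two points fix the line:
  b = (535 − 307) / (log₂ 8 − log₂ 2) = 228 / (3 − 1) = 114.000 ms/bit
  a = 307 − 114.000 × 1 = 193.000 ms
Then RT(10) = 193.000 + 114.000 × log₂ 10 = 193.000 + 114.000 × 3.3219 ≈ 571.700 ms.

571.7 ms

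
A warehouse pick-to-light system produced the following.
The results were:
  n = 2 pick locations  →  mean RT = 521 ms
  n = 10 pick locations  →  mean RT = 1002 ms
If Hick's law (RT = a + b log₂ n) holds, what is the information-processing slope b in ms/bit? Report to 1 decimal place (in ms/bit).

207.2 ms/bit

b = (RT₂ − RT₁)/(log₂ n₂ − log₂ n₁) = (1002 − 521)/(3.3219 − 1) = 207.155 ms/bit.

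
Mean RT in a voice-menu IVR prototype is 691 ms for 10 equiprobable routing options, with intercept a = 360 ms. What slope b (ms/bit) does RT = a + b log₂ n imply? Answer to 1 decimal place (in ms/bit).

99.6 ms/bit

b = (691 − 360) / log₂(10) = 331 / 3.3219 = 99.641 ms/bit.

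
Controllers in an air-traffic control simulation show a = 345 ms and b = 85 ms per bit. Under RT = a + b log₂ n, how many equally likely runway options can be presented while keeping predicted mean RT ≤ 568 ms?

6

Set 345 + 85·log₂ n ≤ 568 → log₂ n ≤ (568 − 345)/85 = 2.6235.
So n ≤ 2^2.6235 = 6.163; the largest integer n is 6.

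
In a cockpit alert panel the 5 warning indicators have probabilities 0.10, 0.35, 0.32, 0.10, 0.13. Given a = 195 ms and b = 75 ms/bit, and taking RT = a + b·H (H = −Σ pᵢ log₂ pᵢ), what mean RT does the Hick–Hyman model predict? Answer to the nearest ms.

Entropy contributions −pᵢ log₂ pᵢ: 0.3322, 0.5301, 0.5260, 0.3322, 0.3826; sum H = 2.1032 bits.
RT = a + bH = 195 + 75·2.1032 = 352.74 ms.

353 ms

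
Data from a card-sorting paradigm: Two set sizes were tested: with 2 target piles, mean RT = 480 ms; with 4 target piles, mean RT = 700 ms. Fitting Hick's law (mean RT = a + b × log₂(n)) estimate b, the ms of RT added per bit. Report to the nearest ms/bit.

Slope: b = (700 − 480) / (log₂ 4 − log₂ 2) = 220/1.0000 = 220 ms/bit.

220 ms/bit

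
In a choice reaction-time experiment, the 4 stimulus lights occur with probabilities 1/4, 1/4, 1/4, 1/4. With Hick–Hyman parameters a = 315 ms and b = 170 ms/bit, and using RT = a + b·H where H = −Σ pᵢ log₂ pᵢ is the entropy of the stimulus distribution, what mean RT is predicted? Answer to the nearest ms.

Each term −pᵢ log₂ pᵢ: 0.25·2 + 0.25·2 + 0.25·2 + 0.25·2; summed, H = 2.000 bits.
Mean RT = a + bH = 315 + 170·2.000 = 655.00 ms.

655 ms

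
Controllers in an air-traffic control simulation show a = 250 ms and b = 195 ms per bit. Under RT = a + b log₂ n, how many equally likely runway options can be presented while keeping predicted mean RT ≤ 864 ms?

Information budget: (864 − 250)/195 = 3.1487 bits, so n ≤ 2^3.1487 = 8.869 → at most 8.

8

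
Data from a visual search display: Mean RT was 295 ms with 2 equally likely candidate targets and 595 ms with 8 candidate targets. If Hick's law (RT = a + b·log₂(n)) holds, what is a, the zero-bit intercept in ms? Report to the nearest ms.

Slope: b = (595 − 295) / (log₂ 8 − log₂ 2) = 300/2.0000 = 150 ms/bit.
Intercept: a = 295 − 150·log₂(2) = 145.000 ms.

145 ms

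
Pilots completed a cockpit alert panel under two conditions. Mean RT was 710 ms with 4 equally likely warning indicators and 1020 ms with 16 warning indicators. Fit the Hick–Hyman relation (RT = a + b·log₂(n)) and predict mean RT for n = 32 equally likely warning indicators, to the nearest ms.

1175 ms

Solve the two-equation system in a and b:
  b = (1020 − 710) / (log₂ 16 − log₂ 4) = 310 / (4 − 2) = 155 ms/bit
  a = 710 − 155 × 2 = 400 ms
Then RT(32) = 400 + 155 × log₂ 32 = 400 + 155 × 5 ≈ 1175.000 ms.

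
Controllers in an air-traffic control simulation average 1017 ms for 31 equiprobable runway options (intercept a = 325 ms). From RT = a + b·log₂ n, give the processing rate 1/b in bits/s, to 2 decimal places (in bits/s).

b = (1017 − 325)/log₂ 31 = 692/4.9542 = 139.680 ms per bit = 0.13968 s/bit; the reciprocal is 7.159 bits/s.

7.16 bits/s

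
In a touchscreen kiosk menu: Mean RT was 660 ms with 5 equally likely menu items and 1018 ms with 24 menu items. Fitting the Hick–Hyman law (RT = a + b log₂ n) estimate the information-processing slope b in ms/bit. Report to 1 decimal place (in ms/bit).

158.2 ms/bit

Slope: b = (1018 − 660) / (log₂ 24 − log₂ 5) = 358/2.2630 = 158.195 ms/bit.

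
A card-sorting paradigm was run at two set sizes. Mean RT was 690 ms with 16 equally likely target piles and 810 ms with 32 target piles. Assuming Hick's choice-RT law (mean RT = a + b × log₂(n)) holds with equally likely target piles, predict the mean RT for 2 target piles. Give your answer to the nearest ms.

Fit slope and intercept:
  b = (810 − 690) / (log₂ 32 − log₂ 16) = 120 / (5 − 4) = 120 ms/bit
  a = 690 − 120 × 4 = 210 ms
Then RT(2) = 210 + 120 × log₂ 2 = 210 + 120 × 1 ≈ 330.000 ms.

330 ms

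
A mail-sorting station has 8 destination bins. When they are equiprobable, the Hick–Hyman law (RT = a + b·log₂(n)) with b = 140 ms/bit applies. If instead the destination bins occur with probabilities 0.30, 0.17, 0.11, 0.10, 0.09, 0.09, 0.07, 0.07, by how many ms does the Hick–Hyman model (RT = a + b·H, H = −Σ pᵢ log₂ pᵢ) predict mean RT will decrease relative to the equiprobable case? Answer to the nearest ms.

Equiprobable entropy H₀ = log₂ 8 = 3.0000 bits.
Skewed entropy H = −Σ pᵢ log₂ pᵢ = 2.8006 bits.
ΔRT = b·(H₀ − H) = 140 × 0.1994 = 27.92 ms.

28 ms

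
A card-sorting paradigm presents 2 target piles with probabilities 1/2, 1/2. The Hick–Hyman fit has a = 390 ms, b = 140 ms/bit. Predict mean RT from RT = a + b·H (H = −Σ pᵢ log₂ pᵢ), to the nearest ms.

H = −Σ pᵢ log₂ pᵢ = 0.5·1 + 0.5·1 = 1.000 bits.
RT = 390 + 140 × 1.000 = 530.00 ms.

530 ms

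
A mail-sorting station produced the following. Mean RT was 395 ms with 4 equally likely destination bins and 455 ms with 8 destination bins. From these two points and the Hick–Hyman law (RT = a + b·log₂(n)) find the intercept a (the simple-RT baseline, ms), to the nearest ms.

275 ms

Slope: b = (455 − 395) / (log₂ 8 − log₂ 4) = 60/1.0000 = 60 ms/bit.
a = RT₁ − b·log₂ n₁ = 395 − 60 × 2 = 275.000 ms.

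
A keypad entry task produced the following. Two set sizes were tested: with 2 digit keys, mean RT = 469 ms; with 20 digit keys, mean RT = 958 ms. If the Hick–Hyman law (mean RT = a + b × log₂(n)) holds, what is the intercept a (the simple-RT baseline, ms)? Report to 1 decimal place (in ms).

321.8 ms

Slope: b = (958 − 469) / (log₂ 20 − log₂ 2) = 489/3.3219 = 147.204 ms/bit.
a = RT₁ − b·log₂ n₁ = 469 − 147.204 × 1 = 321.796 ms.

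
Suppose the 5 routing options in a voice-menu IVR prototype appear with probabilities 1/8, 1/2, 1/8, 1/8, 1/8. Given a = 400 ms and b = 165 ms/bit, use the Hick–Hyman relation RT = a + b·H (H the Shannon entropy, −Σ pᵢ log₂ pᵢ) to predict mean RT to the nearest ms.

H = −Σ pᵢ log₂ pᵢ = 0.125·3 + 0.5·1 + 0.125·3 + 0.125·3 + 0.125·3 = 2.000 bits.
RT = 400 + 165 × 2.000 = 730.00 ms.

730 ms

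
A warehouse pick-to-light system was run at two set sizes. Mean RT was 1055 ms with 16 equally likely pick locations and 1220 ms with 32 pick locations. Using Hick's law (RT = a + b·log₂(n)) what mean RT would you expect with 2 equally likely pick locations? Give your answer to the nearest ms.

Fit slope and intercept:
  b = (1220 − 1055) / (log₂ 32 − log₂ 16) = 165 / (5 − 4) = 165 ms/bit
  a = 1055 − 165 × 4 = 395 ms
Then RT(2) = 395 + 165 × log₂ 2 = 395 + 165 × 1 ≈ 560.000 ms.

560 ms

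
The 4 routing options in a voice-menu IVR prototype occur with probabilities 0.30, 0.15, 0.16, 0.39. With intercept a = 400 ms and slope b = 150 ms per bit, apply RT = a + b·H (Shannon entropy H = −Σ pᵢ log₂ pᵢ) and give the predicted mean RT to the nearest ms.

683 ms

Entropy contributions −pᵢ log₂ pᵢ: 0.5211, 0.4105, 0.4230, 0.5298; sum H = 1.8844 bits.
RT = a + bH = 400 + 150·1.8844 = 682.67 ms.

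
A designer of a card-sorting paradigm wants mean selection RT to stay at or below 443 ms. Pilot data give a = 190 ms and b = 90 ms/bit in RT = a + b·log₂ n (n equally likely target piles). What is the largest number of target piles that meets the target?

7

Information budget: (443 − 190)/90 = 2.8111 bits, so n ≤ 2^2.8111 = 7.018 → at most 7.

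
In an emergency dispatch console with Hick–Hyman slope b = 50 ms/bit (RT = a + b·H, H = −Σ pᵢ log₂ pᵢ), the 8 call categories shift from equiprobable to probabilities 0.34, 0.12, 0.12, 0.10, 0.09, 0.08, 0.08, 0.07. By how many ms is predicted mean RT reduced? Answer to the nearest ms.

12 ms

Equiprobable entropy H₀ = log₂ 8 = 3.0000 bits.
Skewed entropy H = −Σ pᵢ log₂ pᵢ = 2.7597 bits.
ΔRT = b·(H₀ − H) = 50 × 0.2403 = 12.01 ms.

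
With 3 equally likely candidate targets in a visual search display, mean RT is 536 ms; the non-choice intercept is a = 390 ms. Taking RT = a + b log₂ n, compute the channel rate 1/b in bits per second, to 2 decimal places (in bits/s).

Choice component = 536 − 390 = 146 ms over log₂(3) = 1.5850 bits.
b = 146 / 1.5850 = 92.116 ms/bit, so 1/b = 10.856 bits/s.

10.86 bits/s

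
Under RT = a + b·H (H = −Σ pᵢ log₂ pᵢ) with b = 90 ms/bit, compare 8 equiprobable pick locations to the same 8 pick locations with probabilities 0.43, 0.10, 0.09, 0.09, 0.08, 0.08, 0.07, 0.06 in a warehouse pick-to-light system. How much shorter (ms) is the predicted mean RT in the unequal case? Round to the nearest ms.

38 ms

The RT saving is b·ΔH. Equiprobable H₀ = log₂(8) = 3.0000 bits; with the given probabilities H = 2.5762 bits.
b·(H₀ − H) = 90 × (3.0000 − 2.5762) = 38.14 ms.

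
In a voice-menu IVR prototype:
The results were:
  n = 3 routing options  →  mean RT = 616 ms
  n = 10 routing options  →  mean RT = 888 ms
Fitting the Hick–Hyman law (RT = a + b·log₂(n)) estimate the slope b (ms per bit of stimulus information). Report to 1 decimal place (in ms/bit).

156.6 ms/bit

The slope on a log₂ axis is (888 − 616) / (3.3219 − 1.5850) = 156.595 ms/bit.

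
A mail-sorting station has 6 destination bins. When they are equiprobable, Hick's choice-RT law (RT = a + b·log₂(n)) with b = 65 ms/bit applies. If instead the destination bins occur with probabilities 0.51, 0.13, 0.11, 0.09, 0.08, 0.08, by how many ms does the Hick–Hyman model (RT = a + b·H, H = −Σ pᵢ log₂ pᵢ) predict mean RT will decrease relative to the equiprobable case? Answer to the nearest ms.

Equiprobable entropy H₀ = log₂ 6 = 2.5850 bits.
Skewed entropy H = −Σ pᵢ log₂ pᵢ = 2.1240 bits.
ΔRT = b·(H₀ − H) = 65 × 0.4609 = 29.96 ms.

30 ms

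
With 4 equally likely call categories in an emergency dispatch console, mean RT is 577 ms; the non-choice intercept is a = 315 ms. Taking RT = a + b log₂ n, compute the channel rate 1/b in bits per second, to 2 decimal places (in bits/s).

Choice component = 577 − 315 = 262 ms over log₂(4) = 2 bits.
b = 262 / 2 = 131.000 ms/bit, so 1/b = 7.634 bits/s.

7.63 bits/s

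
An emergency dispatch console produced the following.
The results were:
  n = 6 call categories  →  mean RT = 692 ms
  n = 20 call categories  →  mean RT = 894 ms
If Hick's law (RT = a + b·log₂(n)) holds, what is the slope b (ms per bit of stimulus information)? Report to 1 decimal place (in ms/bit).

The slope on a log₂ axis is (894 − 692) / (4.3219 − 2.5850) = 116.295 ms/bit.

116.3 ms/bit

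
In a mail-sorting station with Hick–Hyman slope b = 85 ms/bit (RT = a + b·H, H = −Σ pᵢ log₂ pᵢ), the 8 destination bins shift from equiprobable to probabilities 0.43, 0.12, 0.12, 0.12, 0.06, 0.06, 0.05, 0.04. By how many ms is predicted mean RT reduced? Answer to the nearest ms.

41 ms

The RT saving is b·ΔH. Equiprobable H₀ = log₂(8) = 3.0000 bits; with the given probabilities H = 2.5137 bits.
b·(H₀ − H) = 85 × (3.0000 − 2.5137) = 41.34 ms.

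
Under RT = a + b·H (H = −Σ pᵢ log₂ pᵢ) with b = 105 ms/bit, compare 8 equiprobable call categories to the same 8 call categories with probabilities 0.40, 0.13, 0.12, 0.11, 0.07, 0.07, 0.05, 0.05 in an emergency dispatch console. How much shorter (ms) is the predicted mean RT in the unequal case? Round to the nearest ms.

Equiprobable entropy H₀ = log₂ 8 = 3.0000 bits.
Skewed entropy H = −Σ pᵢ log₂ pᵢ = 2.5981 bits.
ΔRT = b·(H₀ − H) = 105 × 0.4019 = 42.20 ms.

42 ms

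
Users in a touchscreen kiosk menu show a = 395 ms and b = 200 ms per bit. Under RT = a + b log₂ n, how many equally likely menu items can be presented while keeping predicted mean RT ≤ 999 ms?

8

200·log₂ n ≤ 999 − 395 = 604, giving log₂ n ≤ 3.0200 and n ≤ 8.112. The largest whole number is 8.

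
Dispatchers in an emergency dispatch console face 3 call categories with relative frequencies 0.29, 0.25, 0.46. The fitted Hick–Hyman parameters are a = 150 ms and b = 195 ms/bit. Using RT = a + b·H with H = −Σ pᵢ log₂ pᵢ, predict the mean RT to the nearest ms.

H = 0.29·log₂(1/0.29) + 0.25·log₂(1/0.25) + 0.46·log₂(1/0.46) = 1.5332 bits.
RT = 150 + 195 × 1.5332 = 448.98 ms.

449 ms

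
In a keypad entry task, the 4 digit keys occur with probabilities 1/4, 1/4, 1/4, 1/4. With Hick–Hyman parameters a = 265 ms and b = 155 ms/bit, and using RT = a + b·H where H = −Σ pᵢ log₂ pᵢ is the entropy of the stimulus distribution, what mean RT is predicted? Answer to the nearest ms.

Each term −pᵢ log₂ pᵢ: 0.25·2 + 0.25·2 + 0.25·2 + 0.25·2; summed, H = 2.000 bits.
Mean RT = a + bH = 265 + 155·2.000 = 575.00 ms.

575 ms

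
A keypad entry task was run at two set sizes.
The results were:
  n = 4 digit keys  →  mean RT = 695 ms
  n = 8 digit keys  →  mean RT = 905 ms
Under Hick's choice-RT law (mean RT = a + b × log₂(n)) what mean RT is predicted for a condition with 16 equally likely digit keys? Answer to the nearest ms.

1115 ms

Solve the two-equation system in a and b:
  b = (905 − 695) / (log₂ 8 − log₂ 4) = 210 / (3 − 2) = 210 ms/bit
  a = 695 − 210 × 2 = 275 ms
Then RT(16) = 275 + 210 × log₂ 16 = 275 + 210 × 4 ≈ 1115.000 ms.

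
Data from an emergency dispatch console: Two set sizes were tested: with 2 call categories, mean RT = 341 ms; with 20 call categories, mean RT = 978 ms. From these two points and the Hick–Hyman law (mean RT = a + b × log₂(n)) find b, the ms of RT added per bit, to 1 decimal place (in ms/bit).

The slope on a log₂ axis is (978 − 341) / (4.3219 − 1) = 191.756 ms/bit.

191.8 ms/bit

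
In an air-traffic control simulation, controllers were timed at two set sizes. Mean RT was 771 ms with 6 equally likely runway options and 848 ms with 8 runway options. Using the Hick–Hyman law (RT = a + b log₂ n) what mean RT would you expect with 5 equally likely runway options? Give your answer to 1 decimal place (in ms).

722.2 ms

Solve the two-equation system in a and b:
  b = (848 − 771) / (log₂ 8 − log₂ 6) = 77 / (3 − 2.5850) = 185.525 ms/bit
  a = 771 − 185.525 × 2.5850 = 291.424 ms
Then RT(5) = 291.424 + 185.525 × log₂ 5 = 291.424 + 185.525 × 2.3219 ≈ 722.200 ms.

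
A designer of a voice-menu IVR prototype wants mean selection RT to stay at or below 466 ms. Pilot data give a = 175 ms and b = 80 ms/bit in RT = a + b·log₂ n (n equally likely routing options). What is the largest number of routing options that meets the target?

Information budget: (466 − 175)/80 = 3.6375 bits, so n ≤ 2^3.6375 = 12.445 → at most 12.

12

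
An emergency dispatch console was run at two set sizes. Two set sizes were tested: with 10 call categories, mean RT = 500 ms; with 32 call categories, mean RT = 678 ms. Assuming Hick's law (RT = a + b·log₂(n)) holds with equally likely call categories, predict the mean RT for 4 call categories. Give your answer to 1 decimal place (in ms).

Solve the two-equation system in a and b:
  b = (678 − 500) / (log₂ 32 − log₂ 10) = 178 / (5 − 3.3219) = 106.074 ms/bit
  a = 500 − 106.074 × 3.3219 = 147.629 ms
Then RT(4) = 147.629 + 106.074 × log₂ 4 = 147.629 + 106.074 × 2 ≈ 359.778 ms.

359.8 ms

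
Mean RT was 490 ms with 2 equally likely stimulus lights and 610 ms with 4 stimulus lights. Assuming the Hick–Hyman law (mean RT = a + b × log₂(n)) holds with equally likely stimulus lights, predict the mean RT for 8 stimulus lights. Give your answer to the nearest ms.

730 ms

Solve the two-equation system in a and b:
  b = (610 − 490) / (log₂ 4 − log₂ 2) = 120 / (2 − 1) = 120 ms/bit
  a = 490 − 120 × 1 = 370 ms
Then RT(8) = 370 + 120 × log₂ 8 = 370 + 120 × 3 ≈ 730.000 ms.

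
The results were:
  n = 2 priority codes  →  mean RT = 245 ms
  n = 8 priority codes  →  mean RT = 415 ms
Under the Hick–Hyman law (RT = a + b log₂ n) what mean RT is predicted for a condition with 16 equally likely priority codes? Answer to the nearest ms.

RT is linear in log₂ n, so two points fix the line:
  b = (415 − 245) / (log₂ 8 − log₂ 2) = 170 / (3 − 1) = 85 ms/bit
  a = 245 − 85 × 1 = 160 ms
Then RT(16) = 160 + 85 × log₂ 16 = 160 + 85 × 4 ≈ 500.000 ms.

500 ms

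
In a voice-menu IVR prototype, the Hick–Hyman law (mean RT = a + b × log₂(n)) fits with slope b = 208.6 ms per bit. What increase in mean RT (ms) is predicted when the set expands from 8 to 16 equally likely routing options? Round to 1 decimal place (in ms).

The intercept a cancels: ΔRT = b·(log₂ n₂ − log₂ n₁) = b·log₂(n₂/n₁).
log₂(16) − log₂(8) = log₂(16/8) = log₂(2) = 1.
ΔRT = 208.6 × 1.0000 = 208.600 ms.

208.6 ms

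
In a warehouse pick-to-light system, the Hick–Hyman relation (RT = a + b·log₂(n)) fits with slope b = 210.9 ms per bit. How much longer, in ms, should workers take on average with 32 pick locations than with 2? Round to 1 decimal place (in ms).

843.6 ms

ΔRT = (a + b log₂ n₂) − (a + b log₂ n₁) = b·(log₂ n₂ − log₂ n₁).
log₂(32) − log₂(2) = log₂(32/2) = log₂(16) = 4.
ΔRT = 210.9 × 4.0000 = 843.600 ms.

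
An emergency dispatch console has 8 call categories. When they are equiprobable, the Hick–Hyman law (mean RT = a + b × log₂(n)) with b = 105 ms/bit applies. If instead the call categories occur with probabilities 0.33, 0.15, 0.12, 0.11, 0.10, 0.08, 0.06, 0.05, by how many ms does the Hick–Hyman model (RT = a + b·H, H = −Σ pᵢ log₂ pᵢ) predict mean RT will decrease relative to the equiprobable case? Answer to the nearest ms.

Equiprobable entropy H₀ = log₂ 8 = 3.0000 bits.
Skewed entropy H = −Σ pᵢ log₂ pᵢ = 2.7391 bits.
ΔRT = b·(H₀ − H) = 105 × 0.2609 = 27.40 ms.

27 ms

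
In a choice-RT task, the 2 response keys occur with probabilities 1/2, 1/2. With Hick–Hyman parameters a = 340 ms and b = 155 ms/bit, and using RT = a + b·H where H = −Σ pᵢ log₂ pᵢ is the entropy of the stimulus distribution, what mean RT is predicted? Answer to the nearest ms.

495 ms

Each term −pᵢ log₂ pᵢ: 0.5·1 + 0.5·1; summed, H = 1.000 bits.
Mean RT = a + bH = 340 + 155·1.000 = 495.00 ms.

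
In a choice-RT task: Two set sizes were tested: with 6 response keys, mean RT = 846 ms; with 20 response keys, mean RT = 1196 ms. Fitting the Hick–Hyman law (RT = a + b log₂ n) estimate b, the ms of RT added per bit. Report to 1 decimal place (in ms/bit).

b = (RT₂ − RT₁)/(log₂ n₂ − log₂ n₁) = (1196 − 846)/(4.3219 − 2.5850) = 201.501 ms/bit.

201.5 ms/bit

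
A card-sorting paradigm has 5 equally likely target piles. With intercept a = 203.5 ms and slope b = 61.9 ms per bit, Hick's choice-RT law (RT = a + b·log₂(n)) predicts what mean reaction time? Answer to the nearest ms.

log₂(5) = 2.3219 bits, so RT = 203.5 + 61.9 × 2.3219 ≈ 347.227 ms.

347 ms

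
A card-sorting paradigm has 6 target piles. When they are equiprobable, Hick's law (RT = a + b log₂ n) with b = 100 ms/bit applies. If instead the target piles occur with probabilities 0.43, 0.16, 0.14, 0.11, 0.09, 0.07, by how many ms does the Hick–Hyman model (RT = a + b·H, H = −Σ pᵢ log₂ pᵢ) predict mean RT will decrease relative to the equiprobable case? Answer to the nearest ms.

The RT saving is b·ΔH. Equiprobable H₀ = log₂(6) = 2.5850 bits; with the given probabilities H = 2.2752 bits.
b·(H₀ − H) = 100 × (2.5850 − 2.2752) = 30.98 ms.

31 ms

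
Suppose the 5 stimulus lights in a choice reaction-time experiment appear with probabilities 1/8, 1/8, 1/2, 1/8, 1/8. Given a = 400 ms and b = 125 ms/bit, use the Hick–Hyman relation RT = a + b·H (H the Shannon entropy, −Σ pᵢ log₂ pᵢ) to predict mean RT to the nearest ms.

Each term −pᵢ log₂ pᵢ: 0.125·3 + 0.125·3 + 0.5·1 + 0.125·3 + 0.125·3; summed, H = 2.000 bits.
Mean RT = a + bH = 400 + 125·2.000 = 650.00 ms.

650 ms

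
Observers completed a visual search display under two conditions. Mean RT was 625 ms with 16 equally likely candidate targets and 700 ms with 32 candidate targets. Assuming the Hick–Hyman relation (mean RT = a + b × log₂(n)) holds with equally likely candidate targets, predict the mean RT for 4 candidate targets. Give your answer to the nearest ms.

Solve the two-equation system in a and b:
  b = (700 − 625) / (log₂ 32 − log₂ 16) = 75 / (5 − 4) = 75 ms/bit
  a = 625 − 75 × 4 = 325 ms
Then RT(4) = 325 + 75 × log₂ 4 = 325 + 75 × 2 ≈ 475.000 ms.

475 ms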